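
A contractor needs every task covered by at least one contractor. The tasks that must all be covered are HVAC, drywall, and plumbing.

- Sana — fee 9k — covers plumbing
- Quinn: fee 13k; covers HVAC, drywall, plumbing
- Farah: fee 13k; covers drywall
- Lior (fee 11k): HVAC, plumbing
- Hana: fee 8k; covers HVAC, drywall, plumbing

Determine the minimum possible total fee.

8

Hana alone covers HVAC, drywall, plumbing — every task.
Total fee: 8.
No cover costs less than 8.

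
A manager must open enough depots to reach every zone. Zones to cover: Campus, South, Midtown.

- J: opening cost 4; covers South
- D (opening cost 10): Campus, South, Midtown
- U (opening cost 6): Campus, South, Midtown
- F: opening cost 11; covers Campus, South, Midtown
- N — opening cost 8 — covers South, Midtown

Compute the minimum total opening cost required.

This is a weighted set-cover instance.
U alone covers Campus, South, Midtown — every zone.
Total opening cost: 6.

6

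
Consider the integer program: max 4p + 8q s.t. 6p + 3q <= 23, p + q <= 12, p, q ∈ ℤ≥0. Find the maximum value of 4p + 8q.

56

Relaxing integrality, the LP optimum is 61.33 at (p,q) = (0, 7.67), which is not an integer point.
(p,q)=(0,7): 6·0+3·7=21≤23, 1·0+1·7=7≤12, objective 56.
(p,q)=(0,6): 6·0+3·6=18≤23, 1·0+1·6=6≤12, objective 48.
Maximum is 56 at (p,q)=(0,7).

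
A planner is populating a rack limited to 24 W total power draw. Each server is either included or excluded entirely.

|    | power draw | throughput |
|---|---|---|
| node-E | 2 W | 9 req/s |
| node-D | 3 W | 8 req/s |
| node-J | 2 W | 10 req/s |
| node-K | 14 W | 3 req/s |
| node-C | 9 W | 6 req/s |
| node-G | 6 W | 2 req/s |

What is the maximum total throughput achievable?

Treat it as a binary knapsack problem.
node-E + node-D + node-J + node-C: power draw 2 + 3 + 2 + 9 = 16 ≤ 24, throughput 9 + 8 + 10 + 6 = 33.
node-E + node-D + node-J + node-C + node-G: power draw 2 + 3 + 2 + 9 + 6 = 22 ≤ 24, throughput 9 + 8 + 10 + 6 + 2 = 35.
Best is node-E, node-D, node-J, node-C, and node-G with total throughput 35.

35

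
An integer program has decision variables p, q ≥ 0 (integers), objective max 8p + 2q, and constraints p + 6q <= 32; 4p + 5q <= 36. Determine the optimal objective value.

72

(p,q)=(9,0): 1·9+6·0=9≤32, 4·9+5·0=36≤36, objective 72.
(p,q)=(8,0): 1·8+6·0=8≤32, 4·8+5·0=32≤36, objective 64.
Maximum is 72 at (p,q)=(9,0).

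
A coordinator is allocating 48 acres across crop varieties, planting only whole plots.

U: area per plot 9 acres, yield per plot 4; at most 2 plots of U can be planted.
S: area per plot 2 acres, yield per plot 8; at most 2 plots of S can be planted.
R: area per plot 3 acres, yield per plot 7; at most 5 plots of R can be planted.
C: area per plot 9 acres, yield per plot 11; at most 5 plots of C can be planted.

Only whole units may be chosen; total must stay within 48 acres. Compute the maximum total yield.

84

Take 2×S, 5×R, and 3×C: area 46 ≤ 48, yield 2·8 + 5·7 + 3·11 = 84.
S has the best ratio (8/2) and is taken to its limit of 2; remaining capacity is filled optimally with the others.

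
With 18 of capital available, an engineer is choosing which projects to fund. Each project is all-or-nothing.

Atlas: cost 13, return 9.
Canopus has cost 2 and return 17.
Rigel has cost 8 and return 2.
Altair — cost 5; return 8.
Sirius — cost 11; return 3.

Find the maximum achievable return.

Treat it as a binary knapsack problem.
Take Canopus, Altair, and Sirius: cost 2 + 5 + 11 = 18 ≤ 18, return 17 + 8 + 3 = 28.
No other feasible combination does better.

28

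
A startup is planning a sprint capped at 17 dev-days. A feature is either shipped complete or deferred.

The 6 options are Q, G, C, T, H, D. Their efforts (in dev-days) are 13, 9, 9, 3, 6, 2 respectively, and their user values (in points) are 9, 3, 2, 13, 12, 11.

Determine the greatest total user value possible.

T + H + D: effort 3 + 6 + 2 = 11 ≤ 17, user value 13 + 12 + 11 = 36.
C + T + D: effort 9 + 3 + 2 = 14 ≤ 17, user value 2 + 13 + 11 = 26.
G + T + D: effort 9 + 3 + 2 = 14 ≤ 17, user value 3 + 13 + 11 = 27.
Best is T, H, and D with total user value 36.

36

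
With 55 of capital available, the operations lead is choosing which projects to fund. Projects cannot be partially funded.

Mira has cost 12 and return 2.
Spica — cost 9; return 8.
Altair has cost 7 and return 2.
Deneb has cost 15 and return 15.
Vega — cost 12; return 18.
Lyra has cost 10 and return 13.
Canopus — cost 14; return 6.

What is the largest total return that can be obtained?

Allowing fractional choices, the relaxed optimum would be about 57.9, but projects are indivisible.
Spica + Altair + Deneb + Vega + Lyra: cost 9 + 7 + 15 + 12 + 10 = 53 ≤ 55, return 8 + 2 + 15 + 18 + 13 = 56.
Spica + Deneb + Vega + Lyra: cost 9 + 15 + 12 + 10 = 46 ≤ 55, return 8 + 15 + 18 + 13 = 54.
Deneb + Vega + Lyra + Canopus: cost 15 + 12 + 10 + 14 = 51 ≤ 55, return 15 + 18 + 13 + 6 = 52.
Best is Spica, Altair, Deneb, Vega, and Lyra with total return 56.

56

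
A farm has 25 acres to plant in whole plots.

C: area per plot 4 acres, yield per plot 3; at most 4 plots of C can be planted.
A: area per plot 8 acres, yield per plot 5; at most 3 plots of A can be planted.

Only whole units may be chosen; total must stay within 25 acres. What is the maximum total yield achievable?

This is a bounded integer knapsack.
C has the best ratio (3/4); taking only C gives at most 4×3 = 12 (stopped by the supply cap of 4).
Mixing does better — 4×C and 1×A: area 24 ≤ 25, yield 4·3 + 1·5 = 17.

17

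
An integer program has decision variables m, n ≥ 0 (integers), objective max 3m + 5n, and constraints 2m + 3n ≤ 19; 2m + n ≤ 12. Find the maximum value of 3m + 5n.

31

The continuous relaxation peaks at (0, 6.33) with value 31.67; rounding to a feasible lattice point costs some objective.
(m,n)=(2,5) is feasible, giving 31.
(m,n)=(0,6) is feasible, giving 30.
(m,n)=(3,4) is feasible, giving 29.
(m,n)=(1,5) is feasible, giving 28.
Maximum is 31 at (m,n)=(2,5).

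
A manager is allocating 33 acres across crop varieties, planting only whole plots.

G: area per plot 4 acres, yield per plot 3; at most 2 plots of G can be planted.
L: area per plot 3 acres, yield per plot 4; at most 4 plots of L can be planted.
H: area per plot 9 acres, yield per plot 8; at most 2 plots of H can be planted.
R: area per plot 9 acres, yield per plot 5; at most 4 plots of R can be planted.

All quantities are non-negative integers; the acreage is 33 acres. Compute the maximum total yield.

32

L has the best ratio (4/3); taking only L gives at most 4×4 = 16 (stopped by the supply cap of 4).
Mixing does better — 4×L and 2×H: area 30 ≤ 33, yield 4·4 + 2·8 = 32.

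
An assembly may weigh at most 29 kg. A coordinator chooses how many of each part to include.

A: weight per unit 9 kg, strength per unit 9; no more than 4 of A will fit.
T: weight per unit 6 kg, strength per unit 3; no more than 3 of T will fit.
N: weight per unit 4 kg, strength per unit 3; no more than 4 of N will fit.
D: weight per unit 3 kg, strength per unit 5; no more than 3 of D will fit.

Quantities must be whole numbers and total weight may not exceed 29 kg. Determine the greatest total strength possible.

33

This is a bounded integer knapsack.
2×A, 1×N, and 2×D: weight 28 ≤ 29, strength 2·9 + 1·3 + 2·5 = 31.
2×A and 3×D: weight 27 ≤ 29, strength 2·9 + 3·5 = 33.
Best is 33.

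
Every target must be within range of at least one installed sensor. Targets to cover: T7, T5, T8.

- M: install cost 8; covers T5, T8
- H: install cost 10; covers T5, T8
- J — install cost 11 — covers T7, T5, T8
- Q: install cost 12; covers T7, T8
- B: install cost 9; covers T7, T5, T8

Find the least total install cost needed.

B alone covers T7, T5, T8 — every target.
Total install cost: 9.

9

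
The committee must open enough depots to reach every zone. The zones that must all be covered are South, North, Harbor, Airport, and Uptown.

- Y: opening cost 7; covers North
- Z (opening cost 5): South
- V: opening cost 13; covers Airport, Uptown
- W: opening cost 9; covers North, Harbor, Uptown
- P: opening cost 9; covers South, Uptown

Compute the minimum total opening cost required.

Choose Z, V, and W: together they cover South, North, Harbor, Airport, Uptown — every zone.
Total opening cost: 5 + 13 + 9 = 27.

27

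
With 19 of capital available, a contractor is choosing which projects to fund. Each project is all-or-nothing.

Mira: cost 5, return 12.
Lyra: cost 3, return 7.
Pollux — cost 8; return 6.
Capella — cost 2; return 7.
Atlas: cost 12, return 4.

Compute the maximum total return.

Allowing fractional choices, the relaxed optimum would be about 32.3, but projects are indivisible.
Mira + Lyra + Capella: cost 5 + 3 + 2 = 10 ≤ 19, return 12 + 7 + 7 = 26.
Mira + Lyra + Pollux + Capella: cost 5 + 3 + 8 + 2 = 18 ≤ 19, return 12 + 7 + 6 + 7 = 32.
Best is Mira, Lyra, Pollux, and Capella with total return 32.

32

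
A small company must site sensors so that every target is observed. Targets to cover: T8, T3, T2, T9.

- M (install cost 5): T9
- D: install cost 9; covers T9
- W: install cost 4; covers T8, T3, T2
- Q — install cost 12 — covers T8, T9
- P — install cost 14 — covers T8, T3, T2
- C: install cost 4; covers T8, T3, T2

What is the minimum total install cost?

9

Choose M and W: together they cover T8, T3, T2, T9 — every target.
Total install cost: 5 + 4 = 9.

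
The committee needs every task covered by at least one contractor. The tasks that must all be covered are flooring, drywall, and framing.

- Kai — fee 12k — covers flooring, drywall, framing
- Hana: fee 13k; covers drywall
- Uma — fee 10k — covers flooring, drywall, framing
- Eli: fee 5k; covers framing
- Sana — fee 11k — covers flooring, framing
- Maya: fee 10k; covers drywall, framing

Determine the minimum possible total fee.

10

Uma alone covers flooring, drywall, framing — every task.
Total fee: 10.
No cover costs less than 10.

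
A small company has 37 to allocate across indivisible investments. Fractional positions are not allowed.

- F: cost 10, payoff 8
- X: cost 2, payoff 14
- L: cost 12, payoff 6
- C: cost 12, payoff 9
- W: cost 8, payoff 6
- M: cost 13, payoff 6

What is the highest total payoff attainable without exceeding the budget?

Treat it as a binary knapsack problem.
Take F, X, C, and W: cost 10 + 2 + 12 + 8 = 32 ≤ 37, payoff 8 + 14 + 9 + 6 = 37.
No feasible combination exceeds this.

37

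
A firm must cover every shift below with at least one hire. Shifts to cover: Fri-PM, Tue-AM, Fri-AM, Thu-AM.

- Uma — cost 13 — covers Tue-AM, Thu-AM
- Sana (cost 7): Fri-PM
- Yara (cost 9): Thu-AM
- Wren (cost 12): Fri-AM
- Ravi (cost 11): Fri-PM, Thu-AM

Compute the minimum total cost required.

This is a weighted set-cover instance.
The greedy cost-per-new-shift heuristic would pick Ravi, Wren, and Uma for 36, but a cheaper cover exists.
Choose Uma, Sana, and Wren: together they cover Fri-PM, Tue-AM, Fri-AM, Thu-AM — every shift.
Total cost: 13 + 7 + 12 = 32.
No cover costs less than 32.

32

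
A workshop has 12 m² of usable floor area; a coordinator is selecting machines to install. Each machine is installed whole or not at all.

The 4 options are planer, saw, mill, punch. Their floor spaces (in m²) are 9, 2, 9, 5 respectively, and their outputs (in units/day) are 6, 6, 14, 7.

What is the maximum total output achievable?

mill: floor space 9 ≤ 12, output 14.
saw + punch: floor space 2 + 5 = 7 ≤ 12, output 6 + 7 = 13.
saw + mill: floor space 2 + 9 = 11 ≤ 12, output 6 + 14 = 20.
Best is saw and mill with total output 20.

20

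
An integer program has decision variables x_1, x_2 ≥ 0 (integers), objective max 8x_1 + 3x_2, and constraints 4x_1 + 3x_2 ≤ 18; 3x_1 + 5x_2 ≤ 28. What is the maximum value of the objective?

Relaxing integrality, the LP optimum is 36.00 at (x_1,x_2) = (4.5, 0), which is not an integer point.
(x_1,x_2)=(4,0): 4·4+3·0=16≤18, 3·4+5·0=12≤28, objective 32.
(x_1,x_2)=(3,1): 4·3+3·1=15≤18, 3·3+5·1=14≤28, objective 27.
(x_1,x_2)=(3,0): 4·3+3·0=12≤18, 3·3+5·0=9≤28, objective 24.
Maximum is 32 at (x_1,x_2)=(4,0).

32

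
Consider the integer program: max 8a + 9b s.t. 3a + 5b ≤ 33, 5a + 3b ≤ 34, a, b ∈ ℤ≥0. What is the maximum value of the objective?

68

The continuous relaxation peaks at (4.44, 3.94) with value 70.94; rounding to a feasible lattice point costs some objective.
(a,b)=(4,4) is feasible, giving 68.
(a,b)=(5,3) is feasible, giving 67.
No feasible integer point exceeds 68.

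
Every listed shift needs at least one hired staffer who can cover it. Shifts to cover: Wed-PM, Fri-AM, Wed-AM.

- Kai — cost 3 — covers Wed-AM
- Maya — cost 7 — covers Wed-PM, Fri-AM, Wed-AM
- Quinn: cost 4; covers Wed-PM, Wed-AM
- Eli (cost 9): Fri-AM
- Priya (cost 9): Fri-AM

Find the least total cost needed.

7

The greedy cost-per-new-shift heuristic would pick Quinn and Maya for 11, but a cheaper cover exists.
Maya alone covers Wed-PM, Fri-AM, Wed-AM — every shift.
Total cost: 7.
No cover costs less than 7.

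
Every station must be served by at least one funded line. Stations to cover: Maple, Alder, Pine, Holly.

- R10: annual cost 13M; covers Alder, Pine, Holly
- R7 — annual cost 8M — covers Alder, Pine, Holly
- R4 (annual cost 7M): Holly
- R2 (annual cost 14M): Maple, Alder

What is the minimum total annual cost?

22

Choose R7 and R2: together they cover Maple, Alder, Pine, Holly — every station.
Total annual cost: 8 + 14 = 22.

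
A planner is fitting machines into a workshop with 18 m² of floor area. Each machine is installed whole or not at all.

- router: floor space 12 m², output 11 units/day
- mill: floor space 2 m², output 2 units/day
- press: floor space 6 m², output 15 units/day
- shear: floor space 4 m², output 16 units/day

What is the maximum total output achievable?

router + mill + shear: floor space 12 + 2 + 4 = 18 ≤ 18, output 11 + 2 + 16 = 29.
press + shear: floor space 6 + 4 = 10 ≤ 18, output 15 + 16 = 31.
mill + press + shear: floor space 2 + 6 + 4 = 12 ≤ 18, output 2 + 15 + 16 = 33.
Best is mill, press, and shear with total output 33.

33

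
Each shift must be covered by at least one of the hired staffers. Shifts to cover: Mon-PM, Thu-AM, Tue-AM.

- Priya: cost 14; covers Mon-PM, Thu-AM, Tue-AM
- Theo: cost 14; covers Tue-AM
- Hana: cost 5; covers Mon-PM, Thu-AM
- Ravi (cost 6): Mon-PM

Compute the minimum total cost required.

14

The greedy cost-per-new-shift heuristic would pick Hana and Priya for 19, but a cheaper cover exists.
Priya alone covers Mon-PM, Thu-AM, Tue-AM — every shift.
Total cost: 14.
No cover costs less than 14.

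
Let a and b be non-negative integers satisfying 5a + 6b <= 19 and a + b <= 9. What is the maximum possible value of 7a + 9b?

27

(a,b)=(0,3): 5·0+6·3=18≤19, 1·0+1·3=3≤9, objective 27.
(a,b)=(1,2): 5·1+6·2=17≤19, 1·1+1·2=3≤9, objective 25.
(a,b)=(0,2): 5·0+6·2=12≤19, 1·0+1·2=2≤9, objective 18.
Maximum is 27 at (a,b)=(0,3).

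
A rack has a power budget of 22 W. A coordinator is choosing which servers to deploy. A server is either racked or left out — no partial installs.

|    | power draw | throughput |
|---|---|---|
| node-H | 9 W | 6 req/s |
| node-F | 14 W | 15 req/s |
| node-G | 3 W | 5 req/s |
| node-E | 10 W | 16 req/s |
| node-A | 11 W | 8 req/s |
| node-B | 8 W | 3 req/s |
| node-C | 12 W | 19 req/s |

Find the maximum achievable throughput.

35

This is an integer program with binary decision variables.
Allowing fractional choices, the relaxed optimum would be about 35.2, but servers are indivisible.
node-H + node-G + node-E: power draw 9 + 3 + 10 = 22 ≤ 22, throughput 6 + 5 + 16 = 27.
node-E + node-C: power draw 10 + 12 = 22 ≤ 22, throughput 16 + 19 = 35.
Best is node-E and node-C with total throughput 35.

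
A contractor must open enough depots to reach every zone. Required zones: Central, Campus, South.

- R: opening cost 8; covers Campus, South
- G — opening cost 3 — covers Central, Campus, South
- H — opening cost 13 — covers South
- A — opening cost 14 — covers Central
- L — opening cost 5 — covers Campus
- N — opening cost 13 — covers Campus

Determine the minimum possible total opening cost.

3

This is an integer covering problem.
G alone covers Central, Campus, South — every zone.
Total opening cost: 3.
No cover costs less than 3.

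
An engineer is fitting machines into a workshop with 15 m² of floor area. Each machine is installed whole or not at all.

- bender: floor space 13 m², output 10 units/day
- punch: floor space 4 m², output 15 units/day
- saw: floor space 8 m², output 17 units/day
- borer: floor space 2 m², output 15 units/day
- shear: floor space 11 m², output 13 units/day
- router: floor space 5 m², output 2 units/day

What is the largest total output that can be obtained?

Take punch, saw, and borer: floor space 4 + 8 + 2 = 14 ≤ 15, output 15 + 17 + 15 = 47.
No other feasible combination does better.

47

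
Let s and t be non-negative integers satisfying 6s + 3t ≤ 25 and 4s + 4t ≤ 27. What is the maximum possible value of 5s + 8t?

(s,t)=(0,6) is feasible, giving 48.
(s,t)=(1,5) is feasible, giving 45.
(s,t)=(0,5) is feasible, giving 40.
The best lattice point is (0,6), giving 48.

48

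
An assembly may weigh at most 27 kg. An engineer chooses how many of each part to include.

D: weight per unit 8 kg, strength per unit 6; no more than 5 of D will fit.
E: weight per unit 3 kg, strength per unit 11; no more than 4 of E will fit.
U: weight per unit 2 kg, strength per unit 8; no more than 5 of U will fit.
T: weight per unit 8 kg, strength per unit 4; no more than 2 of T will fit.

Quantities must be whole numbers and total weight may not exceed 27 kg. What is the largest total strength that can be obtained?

U has the best ratio (8/2); taking only U gives at most 5×8 = 40 (stopped by the supply cap of 5).
Mixing does better — 4×E and 5×U: weight 22 ≤ 27, strength 4·11 + 5·8 = 84.

84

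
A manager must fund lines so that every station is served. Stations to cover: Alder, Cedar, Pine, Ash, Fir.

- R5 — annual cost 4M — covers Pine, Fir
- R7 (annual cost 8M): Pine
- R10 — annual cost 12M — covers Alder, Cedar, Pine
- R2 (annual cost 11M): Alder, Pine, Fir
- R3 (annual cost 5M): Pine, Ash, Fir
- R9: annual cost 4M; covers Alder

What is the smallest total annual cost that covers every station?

17

Choose R10 and R3: together they cover Alder, Cedar, Pine, Ash, Fir — every station.
Total annual cost: 12 + 5 = 17.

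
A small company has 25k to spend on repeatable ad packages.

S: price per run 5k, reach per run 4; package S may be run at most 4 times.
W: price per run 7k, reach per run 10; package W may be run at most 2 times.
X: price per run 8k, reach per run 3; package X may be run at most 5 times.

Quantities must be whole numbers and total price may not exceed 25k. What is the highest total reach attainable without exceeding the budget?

W has the best ratio (10/7); taking only W gives at most 2×10 = 20 (stopped by the supply cap of 2).
Mixing does better — 2×S and 2×W: price 24 ≤ 25, reach 2·4 + 2·10 = 28.

28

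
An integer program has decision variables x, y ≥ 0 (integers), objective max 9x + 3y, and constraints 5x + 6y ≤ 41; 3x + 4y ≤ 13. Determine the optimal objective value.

36

(x,y)=(4,0): 5·4+6·0=20≤41, 3·4+4·0=12≤13, objective 36.
(x,y)=(3,1): 5·3+6·1=21≤41, 3·3+4·1=13≤13, objective 30.
Maximum is 36 at (x,y)=(4,0).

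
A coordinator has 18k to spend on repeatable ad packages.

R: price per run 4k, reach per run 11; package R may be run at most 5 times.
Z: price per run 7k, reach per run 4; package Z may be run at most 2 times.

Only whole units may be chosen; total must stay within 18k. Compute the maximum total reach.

44

4×R: price 16 ≤ 18, reach 4·11 = 44.
3×R: price 12 ≤ 18, reach 3·11 = 33.
Best is 44.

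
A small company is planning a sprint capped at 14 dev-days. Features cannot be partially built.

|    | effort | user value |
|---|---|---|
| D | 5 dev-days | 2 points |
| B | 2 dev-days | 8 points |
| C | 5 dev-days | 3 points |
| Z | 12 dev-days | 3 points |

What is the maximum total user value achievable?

13

This is an integer program with binary decision variables.
Allowing fractional choices, the relaxed optimum would be about 13.5, but features are indivisible.
D + B + C: effort 5 + 2 + 5 = 12 ≤ 14, user value 2 + 8 + 3 = 13.
B + C: effort 2 + 5 = 7 ≤ 14, user value 8 + 3 = 11.
B + Z: effort 2 + 12 = 14 ≤ 14, user value 8 + 3 = 11.
Best is D, B, and C with total user value 13.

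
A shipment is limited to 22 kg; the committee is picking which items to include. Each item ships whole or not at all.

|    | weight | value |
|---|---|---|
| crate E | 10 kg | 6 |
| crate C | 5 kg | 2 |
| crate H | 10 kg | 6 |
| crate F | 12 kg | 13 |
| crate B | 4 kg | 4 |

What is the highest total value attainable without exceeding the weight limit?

Treat it as a binary knapsack problem.
Allowing fractional choices, the relaxed optimum would be about 20.6, but items are indivisible.
crate E + crate F: weight 10 + 12 = 22 ≤ 22, value 6 + 13 = 19.
crate C + crate F + crate B: weight 5 + 12 + 4 = 21 ≤ 22, value 2 + 13 + 4 = 19.
The maximum value is 19; one optimal choice is crate C, crate F, and crate B.

19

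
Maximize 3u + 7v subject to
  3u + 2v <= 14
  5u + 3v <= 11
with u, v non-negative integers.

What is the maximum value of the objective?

21

(u,v)=(0,3): 3·0+2·3=6≤14, 5·0+3·3=9≤11, objective 21.
(u,v)=(1,2): 3·1+2·2=7≤14, 5·1+3·2=11≤11, objective 17.
(u,v)=(0,2): 3·0+2·2=4≤14, 5·0+3·2=6≤11, objective 14.
No feasible integer point exceeds 21.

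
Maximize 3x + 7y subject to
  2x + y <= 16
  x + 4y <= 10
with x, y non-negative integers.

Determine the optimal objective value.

25

The continuous relaxation peaks at (7.71, 0.571) with value 27.14; rounding to a feasible lattice point costs some objective.
(x,y)=(6,1): 2·6+1·1=13≤16, 1·6+4·1=10≤10, objective 25.
(x,y)=(8,0): 2·8+1·0=16≤16, 1·8+4·0=8≤10, objective 24.
(x,y)=(5,1): 2·5+1·1=11≤16, 1·5+4·1=9≤10, objective 22.
Maximum is 25 at (x,y)=(6,1).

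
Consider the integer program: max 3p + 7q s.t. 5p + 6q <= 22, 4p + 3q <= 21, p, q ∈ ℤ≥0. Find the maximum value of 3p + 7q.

21

(p,q)=(0,3): 5·0+6·3=18≤22, 4·0+3·3=9≤21, objective 21.
(p,q)=(1,2): 5·1+6·2=17≤22, 4·1+3·2=10≤21, objective 17.
(p,q)=(0,2): 5·0+6·2=12≤22, 4·0+3·2=6≤21, objective 14.
Maximum is 21 at (p,q)=(0,3).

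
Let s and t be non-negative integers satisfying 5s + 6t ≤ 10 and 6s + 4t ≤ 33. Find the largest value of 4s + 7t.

The continuous relaxation peaks at (0, 1.67) with value 11.67; rounding to a feasible lattice point costs some objective.
(s,t)=(2,0): 5·2+6·0=10≤10, 6·2+4·0=12≤33, objective 8.
(s,t)=(0,1): 5·0+6·1=6≤10, 6·0+4·1=4≤33, objective 7.
(s,t)=(1,0): 5·1+6·0=5≤10, 6·1+4·0=6≤33, objective 4.
Maximum is 8 at (s,t)=(2,0).

8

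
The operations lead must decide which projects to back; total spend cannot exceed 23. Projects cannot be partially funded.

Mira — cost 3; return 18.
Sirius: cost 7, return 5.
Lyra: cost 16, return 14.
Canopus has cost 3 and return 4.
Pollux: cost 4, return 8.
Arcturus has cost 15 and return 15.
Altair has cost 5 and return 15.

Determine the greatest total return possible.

50

Allowing fractional choices, the relaxed optimum would be about 53.0, but projects are indivisible.
Mira + Sirius + Canopus + Pollux + Altair: cost 3 + 7 + 3 + 4 + 5 = 22 ≤ 23, return 18 + 5 + 4 + 8 + 15 = 50.
Mira + Sirius + Pollux + Altair: cost 3 + 7 + 4 + 5 = 19 ≤ 23, return 18 + 5 + 8 + 15 = 46.
Mira + Arcturus + Altair: cost 3 + 15 + 5 = 23 ≤ 23, return 18 + 15 + 15 = 48.
Best is Mira, Sirius, Canopus, Pollux, and Altair with total return 50.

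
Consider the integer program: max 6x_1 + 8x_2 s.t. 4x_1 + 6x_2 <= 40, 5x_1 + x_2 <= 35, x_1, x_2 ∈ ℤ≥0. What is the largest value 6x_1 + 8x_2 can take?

56

(x_1,x_2)=(4,4): 4·4+6·4=40≤40, 5·4+1·4=24≤35, objective 56.
(x_1,x_2)=(5,3): 4·5+6·3=38≤40, 5·5+1·3=28≤35, objective 54.
Maximum is 56 at (x_1,x_2)=(4,4).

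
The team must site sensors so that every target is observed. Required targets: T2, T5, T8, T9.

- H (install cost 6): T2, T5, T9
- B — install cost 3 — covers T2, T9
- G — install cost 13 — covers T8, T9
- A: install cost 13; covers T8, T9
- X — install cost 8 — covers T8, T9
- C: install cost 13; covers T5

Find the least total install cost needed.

14

The greedy cost-per-new-target heuristic would pick B, H, and X for 17, but a cheaper cover exists.
Choose H and X: together they cover T2, T5, T8, T9 — every target.
Total install cost: 6 + 8 = 14.
No cover costs less than 14.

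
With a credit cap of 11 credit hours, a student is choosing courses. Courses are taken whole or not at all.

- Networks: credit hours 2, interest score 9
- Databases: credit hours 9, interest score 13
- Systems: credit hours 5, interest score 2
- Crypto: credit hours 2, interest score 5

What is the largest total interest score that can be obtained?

22

Networks + Databases: credit hours 2 + 9 = 11 ≤ 11, interest score 9 + 13 = 22.
Databases + Crypto: credit hours 9 + 2 = 11 ≤ 11, interest score 13 + 5 = 18.
Best is Networks and Databases with total interest score 22.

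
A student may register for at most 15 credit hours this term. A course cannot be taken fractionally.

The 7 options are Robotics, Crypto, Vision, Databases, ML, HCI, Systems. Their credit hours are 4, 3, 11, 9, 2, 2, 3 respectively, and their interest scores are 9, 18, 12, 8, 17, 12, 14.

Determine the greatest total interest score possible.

Allowing fractional choices, the relaxed optimum would be about 71.1, but courses are indivisible.
Crypto + ML + HCI + Systems: credit hours 3 + 2 + 2 + 3 = 10 ≤ 15, interest score 18 + 17 + 12 + 14 = 61.
Robotics + Crypto + ML + HCI + Systems: credit hours 4 + 3 + 2 + 2 + 3 = 14 ≤ 15, interest score 9 + 18 + 17 + 12 + 14 = 70.
Best is Robotics, Crypto, ML, HCI, and Systems with total interest score 70.

70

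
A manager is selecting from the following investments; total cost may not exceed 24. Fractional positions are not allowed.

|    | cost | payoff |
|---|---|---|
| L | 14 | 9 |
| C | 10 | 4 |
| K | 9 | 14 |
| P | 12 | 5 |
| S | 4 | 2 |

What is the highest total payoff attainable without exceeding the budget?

L + K: cost 14 + 9 = 23 ≤ 24, payoff 9 + 14 = 23.
C + K + S: cost 10 + 9 + 4 = 23 ≤ 24, payoff 4 + 14 + 2 = 20.
K + P: cost 9 + 12 = 21 ≤ 24, payoff 14 + 5 = 19.
Best is L and K with total payoff 23.

23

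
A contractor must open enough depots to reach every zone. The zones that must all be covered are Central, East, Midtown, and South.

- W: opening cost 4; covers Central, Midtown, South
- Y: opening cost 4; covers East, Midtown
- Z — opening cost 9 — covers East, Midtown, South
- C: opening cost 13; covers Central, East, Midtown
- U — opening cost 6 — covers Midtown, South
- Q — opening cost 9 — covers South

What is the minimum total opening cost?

Choose W and Y: together they cover Central, East, Midtown, South — every zone.
Total opening cost: 4 + 4 = 8.

8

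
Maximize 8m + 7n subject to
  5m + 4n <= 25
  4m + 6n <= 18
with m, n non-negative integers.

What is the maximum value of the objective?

32

The continuous relaxation peaks at (4.5, 0) with value 36.00; rounding to a feasible lattice point costs some objective.
(m,n)=(4,0): 5·4+4·0=20≤25, 4·4+6·0=16≤18, objective 32.
(m,n)=(3,1): 5·3+4·1=19≤25, 4·3+6·1=18≤18, objective 31.
(m,n)=(3,0): 5·3+4·0=15≤25, 4·3+6·0=12≤18, objective 24.
Maximum is 32 at (m,n)=(4,0).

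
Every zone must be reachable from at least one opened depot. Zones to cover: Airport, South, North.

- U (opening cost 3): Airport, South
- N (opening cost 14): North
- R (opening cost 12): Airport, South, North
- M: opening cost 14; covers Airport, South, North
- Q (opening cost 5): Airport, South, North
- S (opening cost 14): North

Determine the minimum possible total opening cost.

The greedy cost-per-new-zone heuristic would pick U and Q for 8, but a cheaper cover exists.
Q alone covers Airport, South, North — every zone.
Total opening cost: 5.
No cover costs less than 5.

5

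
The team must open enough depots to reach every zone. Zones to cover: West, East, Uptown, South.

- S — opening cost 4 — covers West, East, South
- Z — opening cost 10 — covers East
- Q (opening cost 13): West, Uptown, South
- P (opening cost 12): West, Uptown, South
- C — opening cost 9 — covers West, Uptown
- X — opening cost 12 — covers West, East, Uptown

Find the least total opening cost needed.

This is a weighted set-cover instance.
Choose S and C: together they cover West, East, Uptown, South — every zone.
Total opening cost: 4 + 9 = 13.
No cover costs less than 13.

13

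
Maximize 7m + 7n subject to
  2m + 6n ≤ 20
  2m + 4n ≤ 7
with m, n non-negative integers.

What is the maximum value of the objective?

The continuous relaxation peaks at (3.5, 0) with value 24.50; rounding to a feasible lattice point costs some objective.
(m,n)=(3,0): 2·3+6·0=6≤20, 2·3+4·0=6≤7, objective 21.
(m,n)=(2,0): 2·2+6·0=4≤20, 2·2+4·0=4≤7, objective 14.
No feasible integer point exceeds 21.

21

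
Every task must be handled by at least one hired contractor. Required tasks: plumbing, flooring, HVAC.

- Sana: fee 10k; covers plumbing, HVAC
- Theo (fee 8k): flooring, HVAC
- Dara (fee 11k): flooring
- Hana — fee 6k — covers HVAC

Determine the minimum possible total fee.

18

Choose Sana and Theo: together they cover plumbing, flooring, HVAC — every task.
Total fee: 10 + 8 = 18.
No cover costs less than 18.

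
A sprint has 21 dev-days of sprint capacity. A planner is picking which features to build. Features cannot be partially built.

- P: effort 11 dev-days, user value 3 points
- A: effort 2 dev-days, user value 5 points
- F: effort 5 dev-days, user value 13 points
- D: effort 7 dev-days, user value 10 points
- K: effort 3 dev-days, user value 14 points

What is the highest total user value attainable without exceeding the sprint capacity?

F + D + K: effort 5 + 7 + 3 = 15 ≤ 21, user value 13 + 10 + 14 = 37.
A + F + D + K: effort 2 + 5 + 7 + 3 = 17 ≤ 21, user value 5 + 13 + 10 + 14 = 42.
P + A + F + K: effort 11 + 2 + 5 + 3 = 21 ≤ 21, user value 3 + 5 + 13 + 14 = 35.
Best is A, F, D, and K with total user value 42.

42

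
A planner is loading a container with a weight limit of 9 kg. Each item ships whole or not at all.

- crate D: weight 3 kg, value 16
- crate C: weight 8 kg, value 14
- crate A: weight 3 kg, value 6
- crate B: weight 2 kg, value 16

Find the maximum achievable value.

crate D + crate A + crate B: weight 3 + 3 + 2 = 8 ≤ 9, value 16 + 6 + 16 = 38.
crate A + crate B: weight 3 + 2 = 5 ≤ 9, value 6 + 16 = 22.
crate D + crate B: weight 3 + 2 = 5 ≤ 9, value 16 + 16 = 32.
Best is crate D, crate A, and crate B with total value 38.

38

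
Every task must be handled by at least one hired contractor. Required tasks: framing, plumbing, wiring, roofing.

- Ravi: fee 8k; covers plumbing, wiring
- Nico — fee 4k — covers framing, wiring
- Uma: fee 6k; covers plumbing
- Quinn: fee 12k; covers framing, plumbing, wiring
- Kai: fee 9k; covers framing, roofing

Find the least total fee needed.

17

The greedy cost-per-new-task heuristic would pick Nico, Uma, and Kai for 19, but a cheaper cover exists.
Choose Ravi and Kai: together they cover framing, plumbing, wiring, roofing — every task.
Total fee: 8 + 9 = 17.
No cover costs less than 17.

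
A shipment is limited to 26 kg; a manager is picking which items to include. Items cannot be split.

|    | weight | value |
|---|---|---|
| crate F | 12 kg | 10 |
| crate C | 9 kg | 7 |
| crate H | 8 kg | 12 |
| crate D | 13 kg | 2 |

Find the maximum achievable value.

22

Allowing fractional choices, the relaxed optimum would be about 26.7, but items are indivisible.
crate F + crate H: weight 12 + 8 = 20 ≤ 26, value 10 + 12 = 22.
crate C + crate H: weight 9 + 8 = 17 ≤ 26, value 7 + 12 = 19.
Best is crate F and crate H with total value 22.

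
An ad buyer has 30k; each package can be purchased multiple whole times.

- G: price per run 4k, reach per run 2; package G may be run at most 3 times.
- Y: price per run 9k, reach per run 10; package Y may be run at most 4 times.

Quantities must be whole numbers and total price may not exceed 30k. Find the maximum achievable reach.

30

3×Y: price 27 ≤ 30, reach 3·10 = 30.
3×G and 2×Y: price 30 ≤ 30, reach 3·2 + 2·10 = 26.
Best is 30.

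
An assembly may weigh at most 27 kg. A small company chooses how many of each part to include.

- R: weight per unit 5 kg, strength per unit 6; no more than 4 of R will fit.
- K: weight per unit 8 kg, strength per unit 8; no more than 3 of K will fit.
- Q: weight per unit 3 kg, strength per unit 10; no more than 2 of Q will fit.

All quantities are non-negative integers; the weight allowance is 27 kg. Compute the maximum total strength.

44

Q has the best ratio (10/3); taking only Q gives at most 2×10 = 20 (stopped by the supply cap of 2).
Mixing does better — 4×R and 2×Q: weight 26 ≤ 27, strength 4·6 + 2·10 = 44.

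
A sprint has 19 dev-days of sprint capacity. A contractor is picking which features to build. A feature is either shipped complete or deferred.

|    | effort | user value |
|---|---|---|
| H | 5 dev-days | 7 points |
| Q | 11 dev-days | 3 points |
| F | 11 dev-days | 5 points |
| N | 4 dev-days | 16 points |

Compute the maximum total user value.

23

Allowing fractional choices, the relaxed optimum would be about 27.5, but features are indivisible.
F + N: effort 11 + 4 = 15 ≤ 19, user value 5 + 16 = 21.
Q + N: effort 11 + 4 = 15 ≤ 19, user value 3 + 16 = 19.
H + N: effort 5 + 4 = 9 ≤ 19, user value 7 + 16 = 23.
Best is H and N with total user value 23.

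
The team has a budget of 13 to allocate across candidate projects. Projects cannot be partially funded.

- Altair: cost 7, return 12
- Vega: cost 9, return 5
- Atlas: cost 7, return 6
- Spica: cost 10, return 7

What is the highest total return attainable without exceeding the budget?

12

Allowing fractional choices, the relaxed optimum would be about 17.1, but projects are indivisible.
Spica: cost 10 ≤ 13, return 7.
Atlas: cost 7 ≤ 13, return 6.
Altair: cost 7 ≤ 13, return 12.
Best is Altair with total return 12.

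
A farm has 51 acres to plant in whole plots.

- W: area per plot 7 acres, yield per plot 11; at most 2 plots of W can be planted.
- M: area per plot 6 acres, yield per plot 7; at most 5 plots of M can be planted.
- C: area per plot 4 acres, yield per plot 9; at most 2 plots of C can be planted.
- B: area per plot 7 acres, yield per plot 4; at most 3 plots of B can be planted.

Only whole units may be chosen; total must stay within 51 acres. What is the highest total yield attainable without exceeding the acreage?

68

Take 2×W, 4×M, and 2×C: area 46 ≤ 51, yield 2·11 + 4·7 + 2·9 = 68.
C has the best ratio (9/4) and is taken to its limit of 2; remaining capacity is filled optimally with the others.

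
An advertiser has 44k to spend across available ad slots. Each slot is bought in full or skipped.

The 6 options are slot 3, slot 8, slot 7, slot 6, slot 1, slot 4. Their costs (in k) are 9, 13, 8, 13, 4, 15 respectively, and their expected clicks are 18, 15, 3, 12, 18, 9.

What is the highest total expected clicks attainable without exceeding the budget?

63

This is a 0-1 knapsack instance.
slot 3 + slot 8 + slot 6 + slot 1: cost 9 + 13 + 13 + 4 = 39 ≤ 44, expected clicks 18 + 15 + 12 + 18 = 63.
slot 3 + slot 8 + slot 1 + slot 4: cost 9 + 13 + 4 + 15 = 41 ≤ 44, expected clicks 18 + 15 + 18 + 9 = 60.
slot 3 + slot 6 + slot 1 + slot 4: cost 9 + 13 + 4 + 15 = 41 ≤ 44, expected clicks 18 + 12 + 18 + 9 = 57.
Best is slot 3, slot 8, slot 6, and slot 1 with total expected clicks 63.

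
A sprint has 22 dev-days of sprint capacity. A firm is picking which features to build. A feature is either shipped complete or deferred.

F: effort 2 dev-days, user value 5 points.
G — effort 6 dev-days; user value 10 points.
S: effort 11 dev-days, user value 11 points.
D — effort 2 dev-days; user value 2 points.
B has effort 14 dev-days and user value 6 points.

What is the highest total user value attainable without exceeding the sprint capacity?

Allowing fractional choices, the relaxed optimum would be about 28.4, but features are indivisible.
F + G + S + D: effort 2 + 6 + 11 + 2 = 21 ≤ 22, user value 5 + 10 + 11 + 2 = 28.
F + G + S: effort 2 + 6 + 11 = 19 ≤ 22, user value 5 + 10 + 11 = 26.
Best is F, G, S, and D with total user value 28.

28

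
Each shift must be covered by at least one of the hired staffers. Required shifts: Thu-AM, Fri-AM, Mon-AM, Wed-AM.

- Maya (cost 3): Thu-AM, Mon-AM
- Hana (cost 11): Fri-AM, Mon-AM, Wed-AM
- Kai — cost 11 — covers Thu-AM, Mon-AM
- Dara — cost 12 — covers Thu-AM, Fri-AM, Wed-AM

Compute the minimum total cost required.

14

This is an integer covering problem.
Choose Maya and Hana: together they cover Thu-AM, Fri-AM, Mon-AM, Wed-AM — every shift.
Total cost: 3 + 11 = 14.
No cover costs less than 14.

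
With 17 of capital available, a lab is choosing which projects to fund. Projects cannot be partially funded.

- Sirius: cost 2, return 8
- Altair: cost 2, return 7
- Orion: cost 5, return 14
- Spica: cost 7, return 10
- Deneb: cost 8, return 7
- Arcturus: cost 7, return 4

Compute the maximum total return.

39

Allowing fractional choices, the relaxed optimum would be about 39.9, but projects are indivisible.
Sirius + Altair + Orion + Arcturus: cost 2 + 2 + 5 + 7 = 16 ≤ 17, return 8 + 7 + 14 + 4 = 33.
Sirius + Altair + Orion + Spica: cost 2 + 2 + 5 + 7 = 16 ≤ 17, return 8 + 7 + 14 + 10 = 39.
Sirius + Altair + Orion + Deneb: cost 2 + 2 + 5 + 8 = 17 ≤ 17, return 8 + 7 + 14 + 7 = 36.
Best is Sirius, Altair, Orion, and Spica with total return 39.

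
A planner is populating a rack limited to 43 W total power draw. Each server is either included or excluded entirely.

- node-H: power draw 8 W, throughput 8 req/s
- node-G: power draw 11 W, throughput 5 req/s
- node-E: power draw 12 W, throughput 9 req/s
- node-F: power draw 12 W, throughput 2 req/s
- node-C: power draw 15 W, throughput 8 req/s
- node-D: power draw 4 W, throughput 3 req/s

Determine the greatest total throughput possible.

Allowing fractional choices, the relaxed optimum would be about 29.8, but servers are indivisible.
node-H + node-E + node-C + node-D: power draw 8 + 12 + 15 + 4 = 39 ≤ 43, throughput 8 + 9 + 8 + 3 = 28.
node-H + node-E + node-C: power draw 8 + 12 + 15 = 35 ≤ 43, throughput 8 + 9 + 8 = 25.
Best is node-H, node-E, node-C, and node-D with total throughput 28.

28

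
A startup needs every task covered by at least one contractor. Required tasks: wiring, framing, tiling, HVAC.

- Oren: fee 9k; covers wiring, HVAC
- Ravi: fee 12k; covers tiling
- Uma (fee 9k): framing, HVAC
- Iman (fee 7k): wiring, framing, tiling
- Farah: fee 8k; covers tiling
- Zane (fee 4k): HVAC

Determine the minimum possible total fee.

Choose Iman and Zane: together they cover wiring, framing, tiling, HVAC — every task.
Total fee: 7 + 4 = 11.
No cover costs less than 11.

11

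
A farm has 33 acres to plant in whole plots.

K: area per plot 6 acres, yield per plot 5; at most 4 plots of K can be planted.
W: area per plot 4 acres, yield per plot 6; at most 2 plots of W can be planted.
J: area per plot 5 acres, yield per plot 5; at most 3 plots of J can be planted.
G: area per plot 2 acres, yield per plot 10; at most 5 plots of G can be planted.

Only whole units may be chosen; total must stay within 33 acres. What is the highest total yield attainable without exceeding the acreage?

77

This is a bounded integer knapsack.
2×W, 2×J, and 5×G: area 28 ≤ 33, yield 2·6 + 2·5 + 5·10 = 72.
2×W, 3×J, and 5×G: area 33 ≤ 33, yield 2·6 + 3·5 + 5·10 = 77.
Best is 77.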